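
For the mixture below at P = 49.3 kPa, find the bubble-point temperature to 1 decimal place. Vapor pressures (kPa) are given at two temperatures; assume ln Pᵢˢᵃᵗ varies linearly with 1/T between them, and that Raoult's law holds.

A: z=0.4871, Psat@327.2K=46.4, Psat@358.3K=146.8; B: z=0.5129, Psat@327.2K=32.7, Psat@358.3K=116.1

Bubble-point temperature: ΣzᵢPᵢˢᵃᵗ(T) = P. Interpolate ln Pᵢˢᵃᵗ = aᵢ + bᵢ/T.
  T = 327.2 K: ΣzᵢPᵢˢᵃᵗ = 39.37 kPa
  T = 358.3 K: ΣzᵢPᵢˢᵃᵗ = 131.05 kPa
  T = 342.8 K: ΣzᵢPᵢˢᵃᵗ = 73.93 kPa
  T = 335.0 K: ΣzᵢPᵢˢᵃᵗ = 54.34 kPa
  T = 331.1 K: ΣzᵢPᵢˢᵃᵗ = 46.34 kPa
  T = 333.1 K: ΣzᵢPᵢˢᵃᵗ = 50.31 kPa
Interpolating between 331.1 K and 333.1 K gives T ≈ 332.6 K.

T = 332.6 K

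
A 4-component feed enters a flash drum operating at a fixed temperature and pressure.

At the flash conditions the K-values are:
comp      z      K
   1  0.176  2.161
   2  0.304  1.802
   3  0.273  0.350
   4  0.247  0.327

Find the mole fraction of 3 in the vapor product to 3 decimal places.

y_3 = 0.107

Rachford–Rice: g(V/F) = Σ zᵢ(Kᵢ−1)/(1+V/F(Kᵢ−1)) = 0.
Feasibility: ΣzᵢKᵢ = 1.104, Σzᵢ/Kᵢ = 1.785 — both > 1, two phases present.
Iterate (Newton) starting at V/F = 0.5:
  V/F = 0.500: g = -0.2101, g' = -0.702 → V/F = 0.201
  V/F = 0.201: g = -0.0205, g' = -0.603 → V/F = 0.167
Converged at V/F = 0.167.
Compositions from xᵢ = zᵢ/(1+V/F(Kᵢ−1)), yᵢ = Kᵢxᵢ:
  1: x = 0.147, y = 0.319
  2: x = 0.268, y = 0.483
  3: x = 0.306, y = 0.107
  4: x = 0.278, y = 0.091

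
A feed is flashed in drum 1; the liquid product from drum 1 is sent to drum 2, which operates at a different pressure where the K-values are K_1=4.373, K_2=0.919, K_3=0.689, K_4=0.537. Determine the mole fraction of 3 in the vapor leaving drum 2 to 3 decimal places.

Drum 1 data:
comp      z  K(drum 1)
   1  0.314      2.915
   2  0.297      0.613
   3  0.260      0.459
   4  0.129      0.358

Drum 1:
Let ψ₁ = V/F and solve Σ zᵢ(Kᵢ−1)/(1+ψ₁(Kᵢ−1)) = 0.
Check two-phase: ΣzᵢKᵢ = 1.263 > 1 and Σzᵢ/Kᵢ = 1.519 > 1, so g(0) = 0.263 > 0 and g(1) = -0.519 < 0.
Iterate (Newton) starting at ψ₁ = 0.5:
  ψ₁ = 0.500: g = -0.1501, g' = -0.627 → ψ₁ = 0.261
  ψ₁ = 0.261: g = 0.0101, g' = -0.747 → ψ₁ = 0.274
Converged at ψ₁ = 0.274.
Drum-1 compositions:
  1: x = 0.206, y = 0.600
  2: x = 0.332, y = 0.204
  3: x = 0.305, y = 0.140
  4: x = 0.157, y = 0.056
Drum-2 feed = drum-1 liquid: z₂ = (0.2059, 0.3323, 0.3053, 0.1566).
Drum 2:
Rachford–Rice: g(ψ₂) = Σ zᵢ(Kᵢ−1)/(1+ψ₂(Kᵢ−1)) = 0.
g(0) = ΣzᵢKᵢ − 1 = 0.500 and g(1) = 1 − Σzᵢ/Kᵢ = -0.143, so a root lies in (0, 1).
Newton–Raphson from ψ₂ = 0.5:
  ψ₂ = 0.500: g = 0.0237, g' = -0.425 → ψ₂ = 0.556
  ψ₂ = 0.556: g = 0.0010, g' = -0.390 → ψ₂ = 0.558
Converged at ψ₂ = 0.558.
  1: x = 0.071, y = 0.312
  2: x = 0.348, y = 0.320
  3: x = 0.369, y = 0.255
  4: x = 0.211, y = 0.113

y_3 (drum 2) = 0.255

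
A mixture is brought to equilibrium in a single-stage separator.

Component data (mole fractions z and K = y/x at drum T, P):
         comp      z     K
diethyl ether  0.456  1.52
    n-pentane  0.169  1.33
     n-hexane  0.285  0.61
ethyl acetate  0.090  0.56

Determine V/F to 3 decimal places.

Rachford–Rice: g(V/F) = Σ zᵢ(Kᵢ−1)/(1+V/F(Kᵢ−1)) = 0.
Feasibility: ΣzᵢKᵢ = 1.142, Σzᵢ/Kᵢ = 1.055 — both > 1, two phases present.
Iterate (Newton) starting at V/F = 0.5:
  V/F = 0.500: g = 0.0472, g' = -0.187 → V/F = 0.753
  V/F = 0.753: g = -0.0015, g' = -0.201 → V/F = 0.745
Converged at V/F = 0.745.

V/F = 0.745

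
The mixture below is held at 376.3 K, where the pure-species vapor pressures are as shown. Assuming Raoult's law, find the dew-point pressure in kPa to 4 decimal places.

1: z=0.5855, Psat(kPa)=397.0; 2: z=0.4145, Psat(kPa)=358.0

At the dew point ψ → 1, so Σzᵢ/Kᵢ = 1 with Kᵢ = Pᵢˢᵃᵗ/P ⇒ 1/P = Σzᵢ/Pᵢˢᵃᵗ.
1/P = 0.5855/397.0 + 0.4145/358.0 = 0.0026326 ⇒ P = 379.8480 kPa

Pdew = 379.8480 kPa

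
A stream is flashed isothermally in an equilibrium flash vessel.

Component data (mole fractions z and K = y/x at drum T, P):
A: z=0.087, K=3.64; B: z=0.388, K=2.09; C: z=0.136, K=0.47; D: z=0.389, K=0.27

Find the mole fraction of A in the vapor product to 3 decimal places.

y_A = 0.177

Newton–Raphson from β = 0.5:
  β = 0.500: g = -0.1725, g' = -0.891 → β = 0.306
  β = 0.306: g = -0.0077, g' = -0.843 → β = 0.297
Converged at β = 0.297.
Compositions from xᵢ = zᵢ/(1+β(Kᵢ−1)), yᵢ = Kᵢxᵢ:
  A: x = 0.049, y = 0.177
  B: x = 0.293, y = 0.613
  C: x = 0.161, y = 0.076
  D: x = 0.497, y = 0.134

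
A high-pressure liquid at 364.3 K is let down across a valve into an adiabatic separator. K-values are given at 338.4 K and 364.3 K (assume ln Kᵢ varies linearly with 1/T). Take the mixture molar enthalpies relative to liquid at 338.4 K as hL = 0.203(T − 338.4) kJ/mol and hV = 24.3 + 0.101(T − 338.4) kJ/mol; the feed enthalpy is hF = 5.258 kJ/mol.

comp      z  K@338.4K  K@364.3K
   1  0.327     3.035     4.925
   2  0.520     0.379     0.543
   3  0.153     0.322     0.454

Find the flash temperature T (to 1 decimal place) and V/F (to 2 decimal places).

T = 339.9 K, V/F = 0.21

Adiabatic flash: solve Rachford–Rice at each trial T, then check hF = ψ·hV(T) + (1−ψ)·hL(T).
  T = 338.4 K: K = (3.035, 0.379, 0.322), RR gives ψ = 0.185, H_out = 4.495 kJ/mol
  T = 364.3 K: K = (4.925, 0.543, 0.454), RR gives ψ = 0.512, H_out = 16.354 kJ/mol
  T = 351.4 K: K = (3.904, 0.457, 0.385), RR gives ψ = 0.352, H_out = 10.736 kJ/mol
  T = 344.9 K: K = (3.451, 0.417, 0.353), RR gives ψ = 0.272, H_out = 7.755 kJ/mol
  T = 341.6 K: K = (3.235, 0.397, 0.337), RR gives ψ = 0.229, H_out = 6.146 kJ/mol
  T = 340.0 K: K = (3.134, 0.388, 0.329), RR gives ψ = 0.207, H_out = 5.333 kJ/mol
Linear interpolation between T = 338.4 (H_out = 4.495) and T = 340.0 (H_out = 5.333) on hF = 5.258 gives T ≈ 339.9 K, at which ψ = 0.21.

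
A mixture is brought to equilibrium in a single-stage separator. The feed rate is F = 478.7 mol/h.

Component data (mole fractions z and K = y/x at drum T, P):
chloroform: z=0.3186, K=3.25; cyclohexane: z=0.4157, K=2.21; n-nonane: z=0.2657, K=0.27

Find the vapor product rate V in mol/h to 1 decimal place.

V = 400.6 mol/h

Newton iteration, V/F⁰ = 0.5:
  V/F = 0.5000: g = 0.34528, g' = -0.9446 → V/F = 0.8655
  V/F = 0.8655: g = -0.03794, g' = -1.3755 → V/F = 0.8380
  V/F = 0.8380: g = -0.00132, g' = -1.2829 → V/F = 0.8369
Converged at V/F = 0.8369.
Then V = V/F·F = 0.8369·478.7 = 400.6 mol/h and L = F − V = 78.1 mol/h.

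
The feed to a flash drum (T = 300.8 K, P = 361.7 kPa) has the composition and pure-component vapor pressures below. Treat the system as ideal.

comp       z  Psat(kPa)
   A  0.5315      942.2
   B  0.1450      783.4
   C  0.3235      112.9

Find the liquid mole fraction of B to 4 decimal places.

Raoult's law: Kᵢ = Pᵢˢᵃᵗ/P = Pᵢˢᵃᵗ/361.7.
  K_A = 942.2/361.7 = 2.604921, K_B = 783.4/361.7 = 2.165883, K_C = 112.9/361.7 = 0.312137
Iterate (Newton) starting at ψ = 0.5:
  ψ = 0.5000: g = 0.24087, g' = -0.8557 → ψ = 0.7815
  ψ = 0.7815: g = -0.01434, g' = -1.0391 → ψ = 0.7677
  ψ = 0.7677: g = -0.00016, g' = -1.0169 → ψ = 0.7675
Converged at ψ = 0.7675.
Compositions from xᵢ = zᵢ/(1+ψ(Kᵢ−1)), yᵢ = Kᵢxᵢ:
  A: x = 0.2381, y = 0.6203
  B: x = 0.0765, y = 0.1657
  C: x = 0.6853, y = 0.2139

x_B = 0.0765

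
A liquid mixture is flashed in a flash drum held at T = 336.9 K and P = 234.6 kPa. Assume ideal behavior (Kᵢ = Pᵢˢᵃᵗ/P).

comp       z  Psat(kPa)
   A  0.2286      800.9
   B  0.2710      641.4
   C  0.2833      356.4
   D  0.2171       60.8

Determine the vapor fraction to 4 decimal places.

Raoult's law: Kᵢ = Pᵢˢᵃᵗ/P = Pᵢˢᵃᵗ/234.6.
  K_A = 800.9/234.6 = 3.413896, K_B = 641.4/234.6 = 2.734015, K_C = 356.4/234.6 = 1.519182, K_D = 60.8/234.6 = 0.259165
Let ψ = V/F and solve Σ zᵢ(Kᵢ−1)/(1+ψ(Kᵢ−1)) = 0.
Check two-phase: ΣzᵢKᵢ = 2.0080 > 1 and Σzᵢ/Kᵢ = 1.1903 > 1, so g(0) = 1.0080 > 0 and g(1) = -0.1903 < 0.
Newton iteration, ψ⁰ = 0.34:
  ψ = 0.3400: g = 0.50873, g' = -0.9924 → ψ = 0.8526
  ψ = 0.8526: g = 0.03533, g' = -1.1900 → ψ = 0.8823
  ψ = 0.8823: g = -0.00147, g' = -1.2926 → ψ = 0.8812
Converged at ψ = 0.8812.

ψ = 0.8812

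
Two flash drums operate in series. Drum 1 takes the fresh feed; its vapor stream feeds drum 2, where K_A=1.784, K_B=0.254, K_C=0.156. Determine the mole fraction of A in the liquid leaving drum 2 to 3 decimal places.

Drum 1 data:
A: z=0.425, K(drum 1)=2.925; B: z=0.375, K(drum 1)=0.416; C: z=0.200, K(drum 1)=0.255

Drum 1:
Let ψ₁ = V/F and solve Σ zᵢ(Kᵢ−1)/(1+ψ₁(Kᵢ−1)) = 0.
g(0) = ΣzᵢKᵢ − 1 = 0.450 and g(1) = 1 − Σzᵢ/Kᵢ = -0.831, so a root lies in (0, 1).
Newton iteration, ψ₁⁰ = 0.66:
  ψ₁ = 0.660: g = -0.2892, g' = -1.074 → ψ₁ = 0.391
  ψ₁ = 0.391: g = -0.0270, g' = -0.949 → ψ₁ = 0.362
Converged at ψ₁ = 0.362.
Drum-1 compositions:
  A: x = 0.250, y = 0.732
  B: x = 0.476, y = 0.198
  C: x = 0.274, y = 0.070
Drum-2 feed = drum-1 vapor: z₂ = (0.7323, 0.1979, 0.0699).
Drum 2:
Let ψ₂ = V/F and solve Σ zᵢ(Kᵢ−1)/(1+ψ₂(Kᵢ−1)) = 0.
g(0) = ΣzᵢKᵢ − 1 = 0.367 and g(1) = 1 − Σzᵢ/Kᵢ = -0.637, so a root lies in (0, 1).
Newton–Raphson from ψ₂ = 0.5:
  ψ₂ = 0.500: g = 0.0750, g' = -0.661 → ψ₂ = 0.613
  ψ₂ = 0.613: g = -0.0067, g' = -0.793 → ψ₂ = 0.605
Converged at ψ₂ = 0.605.
  A: x = 0.497, y = 0.886
  B: x = 0.361, y = 0.092
  C: x = 0.143, y = 0.022

x_A (drum 2) = 0.497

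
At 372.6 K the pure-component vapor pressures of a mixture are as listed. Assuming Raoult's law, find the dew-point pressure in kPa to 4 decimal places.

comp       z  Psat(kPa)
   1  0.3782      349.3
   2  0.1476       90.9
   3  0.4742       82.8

Pdew = 118.5740 kPa

At the dew point ψ → 1, so Σzᵢ/Kᵢ = 1 with Kᵢ = Pᵢˢᵃᵗ/P ⇒ 1/P = Σzᵢ/Pᵢˢᵃᵗ.
1/P = 0.3782/349.3 + 0.1476/90.9 + 0.4742/82.8 = 0.0084336 ⇒ P = 118.5740 kPa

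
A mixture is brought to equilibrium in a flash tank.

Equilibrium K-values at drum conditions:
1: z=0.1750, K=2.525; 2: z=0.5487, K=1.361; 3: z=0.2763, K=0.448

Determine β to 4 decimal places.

Rachford–Rice: g(β) = Σ zᵢ(Kᵢ−1)/(1+β(Kᵢ−1)) = 0.
Feasibility: ΣzᵢKᵢ = 1.3124, Σzᵢ/Kᵢ = 1.0892 — both > 1, two phases present.
Iterate (Newton) starting at β = 0.5:
  β = 0.5000: g = 0.10855, g' = -0.3429 → β = 0.8165
  β = 0.8165: g = -0.00582, g' = -0.4024 → β = 0.8021
  β = 0.8021: g = -0.00004, g' = -0.3965 → β = 0.8020
Converged at β = 0.8020.

β = 0.8020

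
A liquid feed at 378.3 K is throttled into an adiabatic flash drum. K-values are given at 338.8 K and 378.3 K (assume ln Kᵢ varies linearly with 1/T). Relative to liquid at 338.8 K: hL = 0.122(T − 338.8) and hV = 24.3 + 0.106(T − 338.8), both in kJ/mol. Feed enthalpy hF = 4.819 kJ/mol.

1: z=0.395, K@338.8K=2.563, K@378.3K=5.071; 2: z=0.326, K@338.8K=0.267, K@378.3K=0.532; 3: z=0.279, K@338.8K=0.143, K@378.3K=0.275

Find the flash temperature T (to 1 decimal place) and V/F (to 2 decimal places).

Adiabatic flash: solve Rachford–Rice at each trial T, then check hF = ψ·hV(T) + (1−ψ)·hL(T).
  T = 338.8 K: K = (2.563, 0.267, 0.143), RR gives ψ = 0.113, H_out = 2.734 kJ/mol
  T = 378.3 K: K = (5.071, 0.532, 0.275), RR gives ψ = 0.511, H_out = 16.918 kJ/mol
  T = 358.6 K: K = (3.677, 0.384, 0.202), RR gives ψ = 0.336, H_out = 10.465 kJ/mol
  T = 348.7 K: K = (3.086, 0.322, 0.171), RR gives ψ = 0.237, H_out = 6.930 kJ/mol
  T = 343.8 K: K = (2.819, 0.294, 0.157), RR gives ψ = 0.180, H_out = 4.971 kJ/mol
  T = 341.3 K: K = (2.689, 0.280, 0.150), RR gives ψ = 0.148, H_out = 3.888 kJ/mol
  T = 342.6 K: K = (2.756, 0.287, 0.153), RR gives ψ = 0.165, H_out = 4.459 kJ/mol
Linear interpolation between T = 342.6 (H_out = 4.459) and T = 343.8 (H_out = 4.971) on hF = 4.819 gives T ≈ 343.4 K, at which ψ = 0.18.

T = 343.4 K, V/F = 0.18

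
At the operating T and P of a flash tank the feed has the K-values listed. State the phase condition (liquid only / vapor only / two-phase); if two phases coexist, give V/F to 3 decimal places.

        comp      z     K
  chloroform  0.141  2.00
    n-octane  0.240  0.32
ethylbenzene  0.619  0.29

ΣzᵢKᵢ = 0.538; Σzᵢ/Kᵢ = 2.955.
Since ΣzᵢKᵢ < 1 the mixture is below its bubble point — single liquid phase.

liquid only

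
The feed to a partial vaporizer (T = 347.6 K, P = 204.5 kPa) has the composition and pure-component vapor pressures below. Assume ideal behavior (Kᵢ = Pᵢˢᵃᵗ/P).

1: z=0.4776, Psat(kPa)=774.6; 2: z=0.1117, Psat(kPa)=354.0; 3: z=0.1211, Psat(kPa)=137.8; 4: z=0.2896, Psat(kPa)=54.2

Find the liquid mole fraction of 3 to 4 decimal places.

x_3 = 0.1578

Raoult's law: Kᵢ = Pᵢˢᵃᵗ/P = Pᵢˢᵃᵗ/204.5.
  K_1 = 774.6/204.5 = 3.787775, K_2 = 354.0/204.5 = 1.731051, K_3 = 137.8/204.5 = 0.673839, K_4 = 54.2/204.5 = 0.265037
Rachford–Rice: g(ψ) = Σ zᵢ(Kᵢ−1)/(1+ψ(Kᵢ−1)) = 0.
g(0) = ΣzᵢKᵢ − 1 = 1.1608 and g(1) = 1 − Σzᵢ/Kᵢ = -0.4630, so a root lies in (0, 1).
Iterate (Newton) starting at ψ = 0.51:
  ψ = 0.5100: g = 0.22142, g' = -1.0833 → ψ = 0.7144
  ψ = 0.7144: g = -0.00093, g' = -1.1559 → ψ = 0.7136
Converged at ψ = 0.7136.
Compositions from xᵢ = zᵢ/(1+ψ(Kᵢ−1)), yᵢ = Kᵢxᵢ:
  1: x = 0.1598, y = 0.6052
  2: x = 0.0734, y = 0.1271
  3: x = 0.1578, y = 0.1064
  4: x = 0.6090, y = 0.1614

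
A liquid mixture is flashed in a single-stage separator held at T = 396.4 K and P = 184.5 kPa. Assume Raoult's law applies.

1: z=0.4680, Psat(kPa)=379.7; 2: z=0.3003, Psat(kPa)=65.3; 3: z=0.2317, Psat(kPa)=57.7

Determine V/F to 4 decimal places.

V/F = 0.2019

Raoult's law: Kᵢ = Pᵢˢᵃᵗ/P = Pᵢˢᵃᵗ/184.5.
  K_1 = 379.7/184.5 = 2.057995, K_2 = 65.3/184.5 = 0.353930, K_3 = 57.7/184.5 = 0.312737
Material balance + equilibrium reduce to Σ zᵢ(Kᵢ−1)/(1+V/F(Kᵢ−1)) = 0.
g(0) = ΣzᵢKᵢ − 1 = 0.1419 and g(1) = 1 − Σzᵢ/Kᵢ = -0.8168, so a root lies in (0, 1).
Newton–Raphson from V/F = 0.51:
  V/F = 0.5100: g = -0.21292, g' = -0.7593 → V/F = 0.2296
  V/F = 0.2296: g = -0.01849, g' = -0.6662 → V/F = 0.2018
  V/F = 0.2018: g = 0.00003, g' = -0.6690 → V/F = 0.2019
Converged at V/F = 0.2019.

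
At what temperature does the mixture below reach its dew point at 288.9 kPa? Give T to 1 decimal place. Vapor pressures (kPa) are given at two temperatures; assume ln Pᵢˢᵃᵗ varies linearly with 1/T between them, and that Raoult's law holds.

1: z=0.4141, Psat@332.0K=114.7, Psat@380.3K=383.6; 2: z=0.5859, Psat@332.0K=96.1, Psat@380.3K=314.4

Dew-point temperature: Σzᵢ·P/Pᵢˢᵃᵗ(T) = 1. Interpolate ln Pᵢˢᵃᵗ = aᵢ + bᵢ/T.
  T = 332.0 K: ΣzᵢP/Pᵢˢᵃᵗ = 2.8044
  T = 380.3 K: ΣzᵢP/Pᵢˢᵃᵗ = 0.8502
  T = 356.1 K: ΣzᵢP/Pᵢˢᵃᵗ = 1.4847
  T = 368.2 K: ΣzᵢP/Pᵢˢᵃᵗ = 1.1133
  T = 374.2 K: ΣzᵢP/Pᵢˢᵃᵗ = 0.9719
  T = 371.2 K: ΣzᵢP/Pᵢˢᵃᵗ = 1.0396
  T = 372.7 K: ΣzᵢP/Pᵢˢᵃᵗ = 1.0051
Interpolating between 372.7 K and 374.2 K gives T ≈ 372.9 K.

T = 372.9 K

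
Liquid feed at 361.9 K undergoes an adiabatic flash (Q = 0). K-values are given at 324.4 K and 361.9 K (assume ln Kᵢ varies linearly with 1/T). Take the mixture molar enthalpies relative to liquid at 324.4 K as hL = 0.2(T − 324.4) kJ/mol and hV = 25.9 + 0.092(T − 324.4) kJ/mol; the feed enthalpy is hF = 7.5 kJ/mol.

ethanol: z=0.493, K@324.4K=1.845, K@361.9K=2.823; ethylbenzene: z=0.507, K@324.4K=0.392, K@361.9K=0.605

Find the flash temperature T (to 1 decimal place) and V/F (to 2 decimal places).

Adiabatic flash: solve Rachford–Rice at each trial T, then check hF = ψ·hV(T) + (1−ψ)·hL(T).
  T = 324.4 K: K = (1.845, 0.392), RR gives ψ = 0.211, H_out = 5.461 kJ/mol
  T = 361.9 K: K = (2.823, 0.605), RR gives ψ = 0.970, H_out = 28.694 kJ/mol
  T = 343.1 K: K = (2.308, 0.493), RR gives ψ = 0.584, H_out = 17.679 kJ/mol
  T = 333.8 K: K = (2.071, 0.441), RR gives ψ = 0.409, H_out = 12.050 kJ/mol
  T = 329.1 K: K = (1.956, 0.416), RR gives ψ = 0.314, H_out = 8.921 kJ/mol
  T = 326.8 K: K = (1.901, 0.404), RR gives ψ = 0.265, H_out = 7.277 kJ/mol
Linear interpolation between T = 326.8 (H_out = 7.277) and T = 329.1 (H_out = 8.921) on hF = 7.5 gives T ≈ 327.1 K, at which ψ = 0.27.

T = 327.1 K, V/F = 0.27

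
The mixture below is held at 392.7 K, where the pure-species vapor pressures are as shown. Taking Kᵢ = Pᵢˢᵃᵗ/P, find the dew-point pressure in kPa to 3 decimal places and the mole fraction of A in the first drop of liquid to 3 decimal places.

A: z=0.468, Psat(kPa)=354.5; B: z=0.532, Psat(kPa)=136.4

At the dew point ψ → 1, so Σzᵢ/Kᵢ = 1 with Kᵢ = Pᵢˢᵃᵗ/P ⇒ 1/P = Σzᵢ/Pᵢˢᵃᵗ.
1/P = 0.468/354.5 + 0.532/136.4 = 0.005220 ⇒ P = 191.554 kPa
xᵢ = zᵢP/Pᵢˢᵃᵗ ⇒ x_A = 0.468·191.554/354.5 = 0.253

Pdew = 191.554 kPa, x_A = 0.253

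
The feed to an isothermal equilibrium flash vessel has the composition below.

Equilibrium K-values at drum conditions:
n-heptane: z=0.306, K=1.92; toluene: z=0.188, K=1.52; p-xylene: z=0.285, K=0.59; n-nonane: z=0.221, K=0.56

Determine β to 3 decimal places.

Let β = V/F and solve Σ zᵢ(Kᵢ−1)/(1+β(Kᵢ−1)) = 0.
g(0) = ΣzᵢKᵢ − 1 = 0.165 and g(1) = 1 − Σzᵢ/Kᵢ = -0.161, so a root lies in (0, 1).
Iterate (Newton) starting at β = 0.68:
  β = 0.680: g = -0.0554, g' = -0.305 → β = 0.498
  β = 0.498: g = -0.0008, g' = -0.300 → β = 0.496
Converged at β = 0.496.

β = 0.496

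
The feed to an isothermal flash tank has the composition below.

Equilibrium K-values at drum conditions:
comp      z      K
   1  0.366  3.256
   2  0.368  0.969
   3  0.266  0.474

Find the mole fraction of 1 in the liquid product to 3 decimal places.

x_1 = 0.122

Rachford–Rice: g(ψ) = Σ zᵢ(Kᵢ−1)/(1+ψ(Kᵢ−1)) = 0.
Feasibility: ΣzᵢKᵢ = 1.674, Σzᵢ/Kᵢ = 1.053 — both > 1, two phases present.
Iterate (Newton) starting at ψ = 0.5:
  ψ = 0.500: g = 0.1866, g' = -0.547 → ψ = 0.841
  ψ = 0.841: g = 0.0224, g' = -0.459 → ψ = 0.890
  ψ = 0.890: g = -0.0002, g' = -0.466 → ψ = 0.889
Converged at ψ = 0.889.
Compositions from xᵢ = zᵢ/(1+ψ(Kᵢ−1)), yᵢ = Kᵢxᵢ:
  1: x = 0.122, y = 0.396
  2: x = 0.378, y = 0.367
  3: x = 0.500, y = 0.237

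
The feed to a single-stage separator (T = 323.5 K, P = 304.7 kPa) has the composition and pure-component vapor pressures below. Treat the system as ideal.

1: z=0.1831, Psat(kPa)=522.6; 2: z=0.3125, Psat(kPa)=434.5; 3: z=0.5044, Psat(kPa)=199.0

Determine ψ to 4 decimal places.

Raoult's law: Kᵢ = Pᵢˢᵃᵗ/P = Pᵢˢᵃᵗ/304.7.
  K_1 = 522.6/304.7 = 1.715130, K_2 = 434.5/304.7 = 1.425993, K_3 = 199.0/304.7 = 0.653101
Rachford–Rice: g(ψ) = Σ zᵢ(Kᵢ−1)/(1+ψ(Kᵢ−1)) = 0.
Check two-phase: ΣzᵢKᵢ = 1.0891 > 1 and Σzᵢ/Kᵢ = 1.0982 > 1, so g(0) = 0.0891 > 0 and g(1) = -0.0982 < 0.
Newton–Raphson from ψ = 0.37:
  ψ = 0.3700: g = 0.01780, g' = -0.1808 → ψ = 0.4685
  ψ = 0.4685: g = 0.00013, g' = -0.1785 → ψ = 0.4692
Converged at ψ = 0.4692.

ψ = 0.4692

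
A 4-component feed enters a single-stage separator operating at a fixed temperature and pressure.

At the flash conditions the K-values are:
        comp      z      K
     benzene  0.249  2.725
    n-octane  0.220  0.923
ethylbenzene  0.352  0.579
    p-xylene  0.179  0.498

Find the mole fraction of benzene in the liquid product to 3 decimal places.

x_benzene = 0.168

Rachford–Rice: g(ψ) = Σ zᵢ(Kᵢ−1)/(1+ψ(Kᵢ−1)) = 0.
Feasibility: ΣzᵢKᵢ = 1.175, Σzᵢ/Kᵢ = 1.297 — both > 1, two phases present.
Iterate (Newton) starting at ψ = 0.5:
  ψ = 0.500: g = -0.0947, g' = -0.396 → ψ = 0.261
  ψ = 0.261: g = 0.0092, g' = -0.492 → ψ = 0.279
  ψ = 0.279: g = 0.0001, g' = -0.480 → ψ = 0.280
Converged at ψ = 0.280.
Compositions from xᵢ = zᵢ/(1+ψ(Kᵢ−1)), yᵢ = Kᵢxᵢ:
  benzene: x = 0.168, y = 0.458
  n-octane: x = 0.225, y = 0.208
  ethylbenzene: x = 0.399, y = 0.231
  p-xylene: x = 0.208, y = 0.104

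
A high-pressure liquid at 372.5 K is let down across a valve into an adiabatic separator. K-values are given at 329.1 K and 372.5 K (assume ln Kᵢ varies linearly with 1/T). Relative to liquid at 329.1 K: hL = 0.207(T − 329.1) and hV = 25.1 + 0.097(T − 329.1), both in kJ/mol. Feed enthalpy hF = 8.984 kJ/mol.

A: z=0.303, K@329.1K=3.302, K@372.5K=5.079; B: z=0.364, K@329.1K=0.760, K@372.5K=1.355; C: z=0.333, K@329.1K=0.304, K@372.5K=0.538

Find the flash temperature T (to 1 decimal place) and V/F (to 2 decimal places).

T = 330.4 K, V/F = 0.35

Adiabatic flash: solve Rachford–Rice at each trial T, then check hF = ψ·hV(T) + (1−ψ)·hL(T).
  T = 329.1 K: K = (3.302, 0.760, 0.304), RR gives ψ = 0.331, H_out = 8.303 kJ/mol
  T = 372.5 K: K = (5.079, 1.355, 0.538), RR gives ψ = 1.000, H_out = 29.310 kJ/mol
  T = 350.8 K: K = (4.150, 1.033, 0.412), RR gives ψ = 0.662, H_out = 19.536 kJ/mol
  T = 340.0 K: K = (3.717, 0.891, 0.356), RR gives ψ = 0.487, H_out = 13.891 kJ/mol
  T = 334.6 K: K = (3.509, 0.825, 0.329), RR gives ψ = 0.407, H_out = 11.117 kJ/mol
  T = 331.9 K: K = (3.407, 0.792, 0.317), RR gives ψ = 0.369, H_out = 9.736 kJ/mol
  T = 330.5 K: K = (3.354, 0.776, 0.310), RR gives ψ = 0.350, H_out = 9.019 kJ/mol
Linear interpolation between T = 329.1 (H_out = 8.303) and T = 330.5 (H_out = 9.019) on hF = 8.984 gives T ≈ 330.4 K, at which ψ = 0.35.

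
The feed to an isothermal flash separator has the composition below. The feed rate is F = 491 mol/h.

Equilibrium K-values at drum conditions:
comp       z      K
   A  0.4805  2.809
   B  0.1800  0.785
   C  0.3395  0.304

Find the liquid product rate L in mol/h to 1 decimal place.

L = 215.7 mol/h

Rachford–Rice: g(V/F) = Σ zᵢ(Kᵢ−1)/(1+V/F(Kᵢ−1)) = 0.
g(0) = ΣzᵢKᵢ − 1 = 0.5942 and g(1) = 1 − Σzᵢ/Kᵢ = -0.5171, so a root lies in (0, 1).
Newton–Raphson from V/F = 0.5:
  V/F = 0.5000: g = 0.05063, g' = -0.8308 → V/F = 0.5609
  V/F = 0.5609: g = -0.00020, g' = -0.8407 → V/F = 0.5607
Converged at V/F = 0.5607.
Then V = V/F·F = 0.5607·491 = 275.3 mol/h and L = F − V = 215.7 mol/h.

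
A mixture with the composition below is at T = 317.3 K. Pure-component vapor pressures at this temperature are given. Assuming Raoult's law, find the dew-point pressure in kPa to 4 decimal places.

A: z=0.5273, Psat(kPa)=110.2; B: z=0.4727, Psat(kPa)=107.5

Pdew = 108.9070 kPa

At the dew point ψ → 1, so Σzᵢ/Kᵢ = 1 with Kᵢ = Pᵢˢᵃᵗ/P ⇒ 1/P = Σzᵢ/Pᵢˢᵃᵗ.
1/P = 0.5273/110.2 + 0.4727/107.5 = 0.0091821 ⇒ P = 108.9070 kPa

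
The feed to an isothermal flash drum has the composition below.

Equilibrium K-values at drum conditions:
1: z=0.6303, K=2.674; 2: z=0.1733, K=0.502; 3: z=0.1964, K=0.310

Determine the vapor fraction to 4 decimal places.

ψ = 0.8056

Let ψ = V/F and solve Σ zᵢ(Kᵢ−1)/(1+ψ(Kᵢ−1)) = 0.
Feasibility: ΣzᵢKᵢ = 1.8333, Σzᵢ/Kᵢ = 1.2145 — both > 1, two phases present.
Newton iteration, ψ⁰ = 0.5:
  ψ = 0.5000: g = 0.25256, g' = -0.8176 → ψ = 0.8089
  ψ = 0.8089: g = -0.00303, g' = -0.9182 → ψ = 0.8056
Converged at ψ = 0.8056.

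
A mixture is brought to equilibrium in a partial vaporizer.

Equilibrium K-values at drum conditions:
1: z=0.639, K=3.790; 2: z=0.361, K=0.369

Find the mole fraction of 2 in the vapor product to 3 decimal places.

Rachford–Rice: g(V/F) = Σ zᵢ(Kᵢ−1)/(1+V/F(Kᵢ−1)) = 0.
Check two-phase: ΣzᵢKᵢ = 2.555 > 1 and Σzᵢ/Kᵢ = 1.147 > 1, so g(0) = 1.555 > 0 and g(1) = -0.147 < 0.
Binary case is linear: z₁(K₁−1)(1+V/F(K₂−1)) + z₂(K₂−1)(1+V/F(K₁−1)) = 0
⇒ V/F = [z₁(K₁−1)+z₂(K₂−1)] / [−(K₁−1)(K₂−1)] = 1.5550/1.7605 = 0.883
Compositions from xᵢ = zᵢ/(1+V/F(Kᵢ−1)), yᵢ = Kᵢxᵢ:
  1: x = 0.184, y = 0.699
  2: x = 0.816, y = 0.301

y_2 = 0.301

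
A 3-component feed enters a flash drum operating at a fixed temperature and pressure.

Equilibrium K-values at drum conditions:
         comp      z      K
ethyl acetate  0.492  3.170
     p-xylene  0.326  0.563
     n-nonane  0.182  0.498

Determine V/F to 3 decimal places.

Rachford–Rice: g(V/F) = Σ zᵢ(Kᵢ−1)/(1+V/F(Kᵢ−1)) = 0.
Feasibility: ΣzᵢKᵢ = 1.834, Σzᵢ/Kᵢ = 1.100 — both > 1, two phases present.
Newton iteration, V/F⁰ = 0.5:
  V/F = 0.500: g = 0.2078, g' = -0.717 → V/F = 0.790
  V/F = 0.790: g = 0.0244, g' = -0.586 → V/F = 0.832
Converged at V/F = 0.832.

V/F = 0.832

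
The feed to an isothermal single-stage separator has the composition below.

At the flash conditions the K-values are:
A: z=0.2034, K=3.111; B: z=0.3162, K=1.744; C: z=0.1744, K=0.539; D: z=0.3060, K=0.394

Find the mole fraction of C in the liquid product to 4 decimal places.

x_C = 0.2289

Let β = V/F and solve Σ zᵢ(Kᵢ−1)/(1+β(Kᵢ−1)) = 0.
Feasibility: ΣzᵢKᵢ = 1.3988, Σzᵢ/Kᵢ = 1.3469 — both > 1, two phases present.
Iterate (Newton) starting at β = 0.42:
  β = 0.4200: g = 0.05838, g' = -0.6155 → β = 0.5149
  β = 0.5149: g = 0.00090, g' = -0.6008 → β = 0.5164
Converged at β = 0.5164.
Compositions from xᵢ = zᵢ/(1+β(Kᵢ−1)), yᵢ = Kᵢxᵢ:
  A: x = 0.0973, y = 0.3028
  B: x = 0.2284, y = 0.3984
  C: x = 0.2289, y = 0.1234
  D: x = 0.4454, y = 0.1755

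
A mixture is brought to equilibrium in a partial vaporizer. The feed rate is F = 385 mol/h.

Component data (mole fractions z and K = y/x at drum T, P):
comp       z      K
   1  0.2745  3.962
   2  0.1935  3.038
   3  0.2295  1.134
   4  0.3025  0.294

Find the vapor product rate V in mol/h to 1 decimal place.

Rachford–Rice: g(ψ) = Σ zᵢ(Kᵢ−1)/(1+ψ(Kᵢ−1)) = 0.
Check two-phase: ΣzᵢKᵢ = 2.0246 > 1 and Σzᵢ/Kᵢ = 1.3643 > 1, so g(0) = 1.0246 > 0 and g(1) = -0.3643 < 0.
Iterate (Newton) starting at ψ = 0.5:
  ψ = 0.5000: g = 0.22178, g' = -0.9522 → ψ = 0.7329
Converged at ψ = 0.7329.
Then V = ψ·F = 0.7329·385 = 282.2 mol/h and L = F − V = 102.8 mol/h.

V = 282.2 mol/h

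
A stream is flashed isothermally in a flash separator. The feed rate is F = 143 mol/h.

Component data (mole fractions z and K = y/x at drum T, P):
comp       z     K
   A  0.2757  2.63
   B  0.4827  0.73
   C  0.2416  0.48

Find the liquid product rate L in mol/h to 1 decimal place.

Newton–Raphson from β = 0.5:
  β = 0.5000: g = -0.07284, g' = -0.3887 → β = 0.3126
  β = 0.3126: g = 0.00534, g' = -0.4566 → β = 0.3243
  β = 0.3243: g = 0.00004, g' = -0.4503 → β = 0.3244
Converged at β = 0.3244.
Then V = β·F = 0.3244·143 = 46.4 mol/h and L = F − V = 96.6 mol/h.

L = 96.6 mol/h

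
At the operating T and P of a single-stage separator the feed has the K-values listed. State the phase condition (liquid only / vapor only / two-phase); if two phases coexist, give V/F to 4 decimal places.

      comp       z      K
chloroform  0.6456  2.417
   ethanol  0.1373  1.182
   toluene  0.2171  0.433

vapor only

ΣzᵢKᵢ = 1.8167; Σzᵢ/Kᵢ = 0.8847.
Since Σzᵢ/Kᵢ < 1 the mixture is above its dew point — single vapor phase.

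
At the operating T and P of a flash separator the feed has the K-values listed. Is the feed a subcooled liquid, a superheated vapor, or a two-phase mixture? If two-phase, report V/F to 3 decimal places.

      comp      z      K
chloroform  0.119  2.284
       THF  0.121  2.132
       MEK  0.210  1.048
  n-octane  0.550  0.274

ΣzᵢKᵢ = 0.901; Σzᵢ/Kᵢ = 2.317.
Since ΣzᵢKᵢ < 1 the mixture is below its bubble point — single liquid phase.

subcooled liquid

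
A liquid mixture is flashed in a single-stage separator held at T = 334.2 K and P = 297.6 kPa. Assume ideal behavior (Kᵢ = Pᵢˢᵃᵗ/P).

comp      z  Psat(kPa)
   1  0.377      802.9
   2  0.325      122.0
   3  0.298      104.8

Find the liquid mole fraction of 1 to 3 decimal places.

Raoult's law: Kᵢ = Pᵢˢᵃᵗ/P = Pᵢˢᵃᵗ/297.6.
  K_1 = 802.9/297.6 = 2.69792, K_2 = 122.0/297.6 = 0.40995, K_3 = 104.8/297.6 = 0.35215
Iterate (Newton) starting at ψ = 0.48:
  ψ = 0.480: g = -0.1951, g' = -0.814 → ψ = 0.240
  ψ = 0.240: g = 0.0025, g' = -0.877 → ψ = 0.243
Converged at ψ = 0.243.
Compositions from xᵢ = zᵢ/(1+ψ(Kᵢ−1)), yᵢ = Kᵢxᵢ:
  1: x = 0.267, y = 0.720
  2: x = 0.379, y = 0.156
  3: x = 0.354, y = 0.125

x_1 = 0.267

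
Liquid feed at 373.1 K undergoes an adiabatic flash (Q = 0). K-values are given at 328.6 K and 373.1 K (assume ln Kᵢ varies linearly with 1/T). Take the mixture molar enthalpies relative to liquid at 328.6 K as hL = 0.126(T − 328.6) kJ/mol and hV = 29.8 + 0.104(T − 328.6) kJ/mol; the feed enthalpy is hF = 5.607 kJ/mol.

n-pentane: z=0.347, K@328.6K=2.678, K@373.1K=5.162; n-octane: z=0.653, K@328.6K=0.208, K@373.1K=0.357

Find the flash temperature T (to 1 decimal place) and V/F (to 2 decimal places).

Adiabatic flash: solve Rachford–Rice at each trial T, then check hF = ψ·hV(T) + (1−ψ)·hL(T).
  T = 328.6 K: K = (2.678, 0.208), RR gives ψ = 0.049, H_out = 1.460 kJ/mol
  T = 373.1 K: K = (5.162, 0.357), RR gives ψ = 0.383, H_out = 16.639 kJ/mol
  T = 350.9 K: K = (3.799, 0.277), RR gives ψ = 0.247, H_out = 10.046 kJ/mol
  T = 339.8 K: K = (3.210, 0.241), RR gives ψ = 0.162, H_out = 6.201 kJ/mol
  T = 334.2 K: K = (2.937, 0.224), RR gives ψ = 0.110, H_out = 3.976 kJ/mol
  T = 337.0 K: K = (3.072, 0.233), RR gives ψ = 0.137, H_out = 5.119 kJ/mol
  T = 338.4 K: K = (3.141, 0.237), RR gives ψ = 0.150, H_out = 5.667 kJ/mol
Linear interpolation between T = 337.0 (H_out = 5.119) and T = 338.4 (H_out = 5.667) on hF = 5.607 gives T ≈ 338.2 K, at which ψ = 0.15.

T = 338.2 K, V/F = 0.15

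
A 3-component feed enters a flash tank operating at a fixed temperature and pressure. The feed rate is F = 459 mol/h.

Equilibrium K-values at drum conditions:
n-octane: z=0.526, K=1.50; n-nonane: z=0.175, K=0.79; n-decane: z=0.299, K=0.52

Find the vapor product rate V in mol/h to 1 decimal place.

Rachford–Rice: g(β) = Σ zᵢ(Kᵢ−1)/(1+β(Kᵢ−1)) = 0.
g(0) = ΣzᵢKᵢ − 1 = 0.083 and g(1) = 1 − Σzᵢ/Kᵢ = -0.147, so a root lies in (0, 1).
Newton–Raphson from β = 0.5:
  β = 0.500: g = -0.0195, g' = -0.213 → β = 0.408
  β = 0.408: g = -0.0003, g' = -0.207 → β = 0.407
Converged at β = 0.407.
Then V = β·F = 0.4069·459 = 186.8 mol/h and L = F − V = 272.2 mol/h.

V = 186.8 mol/h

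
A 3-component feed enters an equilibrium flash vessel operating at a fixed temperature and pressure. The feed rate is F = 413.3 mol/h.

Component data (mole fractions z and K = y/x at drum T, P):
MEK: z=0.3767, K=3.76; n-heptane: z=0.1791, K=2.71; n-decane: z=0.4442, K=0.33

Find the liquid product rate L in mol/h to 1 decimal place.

Material balance + equilibrium reduce to Σ zᵢ(Kᵢ−1)/(1+β(Kᵢ−1)) = 0.
Feasibility: ΣzᵢKᵢ = 2.0483, Σzᵢ/Kᵢ = 1.5123 — both > 1, two phases present.
Newton iteration, β⁰ = 0.37:
  β = 0.3700: g = 0.30626, g' = -1.2514 → β = 0.6147
  β = 0.6147: g = 0.02882, g' = -1.0956 → β = 0.6410
  β = 0.6410: g = -0.00013, g' = -1.1060 → β = 0.6409
Converged at β = 0.6409.
Then V = β·F = 0.6409·413.3 = 264.9 mol/h and L = F − V = 148.4 mol/h.

L = 148.4 mol/h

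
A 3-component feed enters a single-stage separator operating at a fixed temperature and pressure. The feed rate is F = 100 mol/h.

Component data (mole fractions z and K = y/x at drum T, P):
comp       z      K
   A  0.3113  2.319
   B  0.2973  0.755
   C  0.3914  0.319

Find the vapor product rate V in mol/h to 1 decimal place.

Material balance + equilibrium reduce to Σ zᵢ(Kᵢ−1)/(1+ψ(Kᵢ−1)) = 0.
Check two-phase: ΣzᵢKᵢ = 1.0712 > 1 and Σzᵢ/Kᵢ = 1.7550 > 1, so g(0) = 0.0712 > 0 and g(1) = -0.7550 < 0.
Newton–Raphson from ψ = 0.5:
  ψ = 0.5000: g = -0.23974, g' = -0.6372 → ψ = 0.1237
  ψ = 0.1237: g = -0.01320, g' = -0.6357 → ψ = 0.1030
  ψ = 0.1030: g = 0.00013, g' = -0.6485 → ψ = 0.1032
Converged at ψ = 0.1032.
Then V = ψ·F = 0.1032·100 = 10.3 mol/h and L = F − V = 89.7 mol/h.

V = 10.3 mol/h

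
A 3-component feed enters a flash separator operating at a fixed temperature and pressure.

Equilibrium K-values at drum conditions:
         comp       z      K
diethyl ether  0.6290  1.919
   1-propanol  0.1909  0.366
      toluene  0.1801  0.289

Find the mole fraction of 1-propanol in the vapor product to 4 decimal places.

y_1-propanol = 0.1054

Rachford–Rice: g(ψ) = Σ zᵢ(Kᵢ−1)/(1+ψ(Kᵢ−1)) = 0.
g(0) = ΣzᵢKᵢ − 1 = 0.3290 and g(1) = 1 − Σzᵢ/Kᵢ = -0.4725, so a root lies in (0, 1).
Newton–Raphson from ψ = 0.35:
  ψ = 0.3500: g = 0.11135, g' = -0.5922 → ψ = 0.5380
  ψ = 0.5380: g = -0.00427, g' = -0.6534 → ψ = 0.5315
Converged at ψ = 0.5315.
Compositions from xᵢ = zᵢ/(1+ψ(Kᵢ−1)), yᵢ = Kᵢxᵢ:
  diethyl ether: x = 0.4226, y = 0.8110
  1-propanol: x = 0.2879, y = 0.1054
  toluene: x = 0.2895, y = 0.0837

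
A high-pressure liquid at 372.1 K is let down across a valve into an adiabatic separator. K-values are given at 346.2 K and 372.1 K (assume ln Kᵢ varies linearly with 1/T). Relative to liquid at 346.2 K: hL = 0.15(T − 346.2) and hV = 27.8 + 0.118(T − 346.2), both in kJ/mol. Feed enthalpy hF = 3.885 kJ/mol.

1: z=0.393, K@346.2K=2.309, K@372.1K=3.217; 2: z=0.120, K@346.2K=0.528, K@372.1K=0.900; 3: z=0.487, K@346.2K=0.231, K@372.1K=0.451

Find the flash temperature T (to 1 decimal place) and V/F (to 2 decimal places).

Adiabatic flash: solve Rachford–Rice at each trial T, then check hF = ψ·hV(T) + (1−ψ)·hL(T).
  T = 346.2 K: K = (2.309, 0.528, 0.231), RR gives ψ = 0.089, H_out = 2.462 kJ/mol
  T = 372.1 K: K = (3.217, 0.900, 0.451), RR gives ψ = 0.546, H_out = 18.598 kJ/mol
  T = 359.1 K: K = (2.740, 0.695, 0.326), RR gives ψ = 0.298, H_out = 10.083 kJ/mol
  T = 352.6 K: K = (2.518, 0.607, 0.275), RR gives ψ = 0.193, H_out = 6.278 kJ/mol
  T = 349.4 K: K = (2.412, 0.566, 0.252), RR gives ψ = 0.141, H_out = 4.394 kJ/mol
  T = 347.8 K: K = (2.360, 0.547, 0.241), RR gives ψ = 0.115, H_out = 3.436 kJ/mol
Linear interpolation between T = 347.8 (H_out = 3.436) and T = 349.4 (H_out = 4.394) on hF = 3.885 gives T ≈ 348.5 K, at which ψ = 0.13.

T = 348.5 K, V/F = 0.13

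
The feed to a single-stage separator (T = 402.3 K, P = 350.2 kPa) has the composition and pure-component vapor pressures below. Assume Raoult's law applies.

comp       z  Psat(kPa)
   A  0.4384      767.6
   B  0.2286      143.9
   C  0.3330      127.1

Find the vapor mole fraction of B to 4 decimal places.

Raoult's law: Kᵢ = Pᵢˢᵃᵗ/P = Pᵢˢᵃᵗ/350.2.
  K_A = 767.6/350.2 = 2.191890, K_B = 143.9/350.2 = 0.410908, K_C = 127.1/350.2 = 0.362935
Let ψ = V/F and solve Σ zᵢ(Kᵢ−1)/(1+ψ(Kᵢ−1)) = 0.
Feasibility: ΣzᵢKᵢ = 1.1757, Σzᵢ/Kᵢ = 1.6739 — both > 1, two phases present.
Iterate (Newton) starting at ψ = 0.58:
  ψ = 0.5800: g = -0.23208, g' = -0.7407 → ψ = 0.2667
  ψ = 0.2667: g = -0.01884, g' = -0.6664 → ψ = 0.2384
  ψ = 0.2384: g = 0.00009, g' = -0.6729 → ψ = 0.2386
Converged at ψ = 0.2386.
Compositions from xᵢ = zᵢ/(1+ψ(Kᵢ−1)), yᵢ = Kᵢxᵢ:
  A: x = 0.3413, y = 0.7482
  B: x = 0.2660, y = 0.1093
  C: x = 0.3927, y = 0.1425

y_B = 0.1093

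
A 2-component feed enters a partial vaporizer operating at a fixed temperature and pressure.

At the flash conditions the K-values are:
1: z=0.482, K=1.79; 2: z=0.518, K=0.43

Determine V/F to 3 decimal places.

V/F = 0.190

Rachford–Rice: g(V/F) = Σ zᵢ(Kᵢ−1)/(1+V/F(Kᵢ−1)) = 0.
Check two-phase: ΣzᵢKᵢ = 1.086 > 1 and Σzᵢ/Kᵢ = 1.474 > 1, so g(0) = 0.086 > 0 and g(1) = -0.474 < 0.
Binary case is linear: z₁(K₁−1)(1+V/F(K₂−1)) + z₂(K₂−1)(1+V/F(K₁−1)) = 0
⇒ V/F = [z₁(K₁−1)+z₂(K₂−1)] / [−(K₁−1)(K₂−1)] = 0.0855/0.4503 = 0.190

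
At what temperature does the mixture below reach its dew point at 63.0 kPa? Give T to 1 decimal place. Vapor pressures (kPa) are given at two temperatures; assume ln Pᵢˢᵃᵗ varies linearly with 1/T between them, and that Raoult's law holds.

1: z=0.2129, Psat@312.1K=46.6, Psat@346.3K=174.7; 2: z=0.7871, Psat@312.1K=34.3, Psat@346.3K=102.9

Dew-point temperature: Σzᵢ·P/Pᵢˢᵃᵗ(T) = 1. Interpolate ln Pᵢˢᵃᵗ = aᵢ + bᵢ/T.
  T = 312.1 K: ΣzᵢP/Pᵢˢᵃᵗ = 1.7335
  T = 346.3 K: ΣzᵢP/Pᵢˢᵃᵗ = 0.5587
  T = 329.2 K: ΣzᵢP/Pᵢˢᵃᵗ = 0.9548
  T = 320.6 K: ΣzᵢP/Pᵢˢᵃᵗ = 1.2783
  T = 324.9 K: ΣzᵢP/Pᵢˢᵃᵗ = 1.1026
  T = 327.0 K: ΣzᵢP/Pᵢˢᵃᵗ = 1.0273
Interpolating between 327.0 K and 329.2 K gives T ≈ 327.8 K.

T = 327.8 K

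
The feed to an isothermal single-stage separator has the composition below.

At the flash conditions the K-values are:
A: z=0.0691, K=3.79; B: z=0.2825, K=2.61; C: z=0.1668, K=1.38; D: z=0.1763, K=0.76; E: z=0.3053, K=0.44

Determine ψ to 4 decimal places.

Rachford–Rice: g(ψ) = Σ zᵢ(Kᵢ−1)/(1+ψ(Kᵢ−1)) = 0.
g(0) = ΣzᵢKᵢ − 1 = 0.4977 and g(1) = 1 − Σzᵢ/Kᵢ = -0.1732, so a root lies in (0, 1).
Newton–Raphson from ψ = 0.38:
  ψ = 0.3800: g = 0.16741, g' = -0.5938 → ψ = 0.6619
  ψ = 0.6619: g = 0.01657, g' = -0.5095 → ψ = 0.6945
  ψ = 0.6945: g = -0.00003, g' = -0.5116 → ψ = 0.6944
Converged at ψ = 0.6944.

ψ = 0.6944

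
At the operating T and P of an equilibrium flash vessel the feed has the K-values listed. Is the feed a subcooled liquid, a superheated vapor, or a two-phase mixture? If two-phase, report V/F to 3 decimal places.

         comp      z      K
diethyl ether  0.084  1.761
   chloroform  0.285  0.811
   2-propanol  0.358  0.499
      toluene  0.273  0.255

ΣzᵢKᵢ = 0.627; Σzᵢ/Kᵢ = 2.187.
Since ΣzᵢKᵢ < 1 the mixture is below its bubble point — single liquid phase.

subcooled liquid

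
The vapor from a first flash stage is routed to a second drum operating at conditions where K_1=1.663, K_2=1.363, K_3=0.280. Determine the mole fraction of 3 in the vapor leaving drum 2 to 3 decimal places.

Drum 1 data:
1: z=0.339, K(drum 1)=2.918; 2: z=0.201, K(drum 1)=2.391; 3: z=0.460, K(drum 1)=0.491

Drum 1:
Iterate (Newton) starting at ψ₁ = 0.5:
  ψ₁ = 0.500: g = 0.1827, g' = -0.675 → ψ₁ = 0.771
  ψ₁ = 0.771: g = 0.0119, g' = -0.616 → ψ₁ = 0.790
Converged at ψ₁ = 0.790.
Drum-1 compositions:
  1: x = 0.135, y = 0.393
  2: x = 0.096, y = 0.229
  3: x = 0.769, y = 0.378
Drum-2 feed = drum-1 vapor: z₂ = (0.3932, 0.2289, 0.3778).
Drum 2:
Let ψ₂ = V/F and solve Σ zᵢ(Kᵢ−1)/(1+ψ₂(Kᵢ−1)) = 0.
Feasibility: ΣzᵢKᵢ = 1.072, Σzᵢ/Kᵢ = 1.754 — both > 1, two phases present.
Newton iteration, ψ₂⁰ = 0.4:
  ψ₂ = 0.400: g = -0.1034, g' = -0.517 → ψ₂ = 0.200
  ψ₂ = 0.200: g = -0.0102, g' = -0.428 → ψ₂ = 0.176
Converged at ψ₂ = 0.176.
  1: x = 0.352, y = 0.586
  2: x = 0.215, y = 0.293
  3: x = 0.433, y = 0.121

y_3 (drum 2) = 0.121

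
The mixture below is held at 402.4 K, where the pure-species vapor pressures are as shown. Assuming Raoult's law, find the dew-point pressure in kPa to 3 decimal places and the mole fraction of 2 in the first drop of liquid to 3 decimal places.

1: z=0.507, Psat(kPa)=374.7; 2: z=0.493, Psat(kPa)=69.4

At the dew point ψ → 1, so Σzᵢ/Kᵢ = 1 with Kᵢ = Pᵢˢᵃᵗ/P ⇒ 1/P = Σzᵢ/Pᵢˢᵃᵗ.
1/P = 0.507/374.7 + 0.493/69.4 = 0.008457 ⇒ P = 118.248 kPa
xᵢ = zᵢP/Pᵢˢᵃᵗ ⇒ x_2 = 0.493·118.248/69.4 = 0.840

Pdew = 118.248 kPa, x_2 = 0.840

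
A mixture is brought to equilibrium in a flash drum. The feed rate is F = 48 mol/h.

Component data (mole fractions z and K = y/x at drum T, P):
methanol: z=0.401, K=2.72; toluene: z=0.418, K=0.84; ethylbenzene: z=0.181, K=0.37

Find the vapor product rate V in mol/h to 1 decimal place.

Newton–Raphson from β = 0.47:
  β = 0.470: g = 0.1471, g' = -0.520 → β = 0.753
  β = 0.753: g = 0.0077, g' = -0.499 → β = 0.768
Converged at β = 0.768.
Then V = β·F = 0.7680·48 = 36.9 mol/h and L = F − V = 11.1 mol/h.

V = 36.9 mol/h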